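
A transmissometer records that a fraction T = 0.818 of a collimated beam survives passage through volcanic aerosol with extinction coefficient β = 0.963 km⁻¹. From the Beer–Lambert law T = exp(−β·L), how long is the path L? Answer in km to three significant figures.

0.209 km

Beer–Lambert: T = exp(−βL) ⇒ L = −ln(T)/β = −ln(0.818)/0.963 = 0.2009/0.963 = 0.2086 km.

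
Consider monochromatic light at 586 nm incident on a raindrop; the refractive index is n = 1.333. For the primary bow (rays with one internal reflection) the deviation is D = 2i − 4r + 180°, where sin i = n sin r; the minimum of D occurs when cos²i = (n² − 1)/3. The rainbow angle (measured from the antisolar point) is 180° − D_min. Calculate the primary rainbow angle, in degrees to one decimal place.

cos²i = (1.77689 − 1)/3 = 0.25896; i = arccos(0.50888) = 59.410°.
sin r = sin 59.410°/1.333 = 0.64579; r = 40.225°.
D_min = 2·59.410° − 4·40.225° + 180° = 137.922°.
Rainbow angle = 180° − D_min = 42.078°.

42.1°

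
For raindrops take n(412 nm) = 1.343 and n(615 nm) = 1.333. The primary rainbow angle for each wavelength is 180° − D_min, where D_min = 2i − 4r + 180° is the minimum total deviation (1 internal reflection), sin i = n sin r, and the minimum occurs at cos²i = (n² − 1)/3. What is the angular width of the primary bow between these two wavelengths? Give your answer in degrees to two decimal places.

1.43°

At 412 nm (n = 1.343): cos²i = 0.26788 → i = 58.830°, r = 39.577°, D_min = 139.354°, rainbow angle = 40.646°.
At 615 nm (n = 1.333): cos²i = 0.25896 → i = 59.410°, r = 40.225°, D_min = 137.922°, rainbow angle = 42.078°.
Angular width = |40.646° − 42.078°| = 1.432°.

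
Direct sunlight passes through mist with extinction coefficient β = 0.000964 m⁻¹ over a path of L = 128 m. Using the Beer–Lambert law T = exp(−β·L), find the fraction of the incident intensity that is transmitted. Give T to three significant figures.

0.884

τ = β·L = 0.000964 × 128 = 0.1234.
T = exp(−0.1234) = 0.8839.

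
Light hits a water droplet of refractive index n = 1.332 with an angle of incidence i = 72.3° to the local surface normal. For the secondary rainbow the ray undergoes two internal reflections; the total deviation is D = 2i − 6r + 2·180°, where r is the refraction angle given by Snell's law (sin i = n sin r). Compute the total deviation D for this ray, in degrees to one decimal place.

230.6°

sin r = sin 72.3° / 1.332 = 0.9527/1.332 = 0.7152; r = 45.66°.
D = 2·72.3° − 6·45.66° + 2·180° = 144.60° − 273.96° + 360° = 230.64°.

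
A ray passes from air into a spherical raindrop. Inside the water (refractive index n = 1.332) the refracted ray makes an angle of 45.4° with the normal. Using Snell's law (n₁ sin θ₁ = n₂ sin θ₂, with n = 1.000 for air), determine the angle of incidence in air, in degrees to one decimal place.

Snell: sin θ_i = n · sin θ_r = 1.332 × sin 45.4° = 1.332 × 0.7120 = 0.9484.
θ_i = arcsin(0.9484) = 71.52°.

71.5°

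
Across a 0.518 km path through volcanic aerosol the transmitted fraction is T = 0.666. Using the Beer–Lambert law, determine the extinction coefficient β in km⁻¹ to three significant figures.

0.785 km⁻¹

Beer–Lambert: T = exp(−βL) ⇒ β = −ln(T)/L = −ln(0.666)/0.518 = 0.4065/0.518 = 0.7847 km⁻¹.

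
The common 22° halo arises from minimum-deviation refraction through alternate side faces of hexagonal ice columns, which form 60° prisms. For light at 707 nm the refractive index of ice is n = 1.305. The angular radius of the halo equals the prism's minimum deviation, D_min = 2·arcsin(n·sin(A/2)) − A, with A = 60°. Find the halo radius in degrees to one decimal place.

21.5°

n·sin(A/2) = 1.305 × sin 30° = 1.305 × 0.5000 = 0.6525.
D_min = 2·arcsin(0.6525) − 60° = 2 × 40.730° − 60° = 21.461°.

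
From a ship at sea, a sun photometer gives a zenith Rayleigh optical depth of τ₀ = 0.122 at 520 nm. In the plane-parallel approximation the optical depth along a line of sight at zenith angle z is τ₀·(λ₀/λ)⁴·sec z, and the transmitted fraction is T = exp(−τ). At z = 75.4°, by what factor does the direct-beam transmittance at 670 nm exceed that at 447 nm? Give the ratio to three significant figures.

Airmass: sec 75.4° = 3.9672.
τ(670 nm) = 0.122 × (520/670)⁴ × 3.9672 = 0.122 × 0.3628 × 3.9672 = 0.1756.
τ(447 nm) = 0.122 × (520/447)⁴ × 3.9672 = 0.122 × 1.8314 × 3.9672 = 0.8864.
T(670)/T(447) = exp(τ_B − τ_A) = exp(0.7108) = 2.0356.

2.04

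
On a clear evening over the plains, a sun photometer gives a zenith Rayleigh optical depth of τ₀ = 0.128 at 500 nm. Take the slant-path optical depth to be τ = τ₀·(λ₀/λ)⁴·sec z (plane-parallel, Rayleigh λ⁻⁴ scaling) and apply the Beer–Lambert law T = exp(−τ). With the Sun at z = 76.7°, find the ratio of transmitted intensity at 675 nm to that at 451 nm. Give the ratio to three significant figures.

1.96

Airmass: sec 76.7° = 4.3469.
τ(675 nm) = 0.128 × (500/675)⁴ × 4.3469 = 0.128 × 0.3011 × 4.3469 = 0.1675.
τ(451 nm) = 0.128 × (500/451)⁴ × 4.3469 = 0.128 × 1.5107 × 4.3469 = 0.8405.
T(675)/T(451) = exp(τ_B − τ_A) = exp(0.6730) = 1.9602.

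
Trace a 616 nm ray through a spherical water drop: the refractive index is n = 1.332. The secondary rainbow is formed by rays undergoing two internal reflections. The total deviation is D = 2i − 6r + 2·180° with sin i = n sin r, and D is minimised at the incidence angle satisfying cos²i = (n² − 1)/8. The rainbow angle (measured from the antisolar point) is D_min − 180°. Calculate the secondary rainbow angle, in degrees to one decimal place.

cos²i = (1.77422 − 1)/8 = 0.09678; i = arccos(0.31109) = 71.875°.
sin r = sin 71.875°/1.332 = 0.71350; r = 45.520°.
D_min = 2·71.875° − 6·45.520° + 360° = 230.628°.
Rainbow angle = D_min − 180° = 50.628°.

50.6°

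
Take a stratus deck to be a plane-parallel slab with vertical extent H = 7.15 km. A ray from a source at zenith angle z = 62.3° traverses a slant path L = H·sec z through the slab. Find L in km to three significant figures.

15.4 km

sec z = 1/cos 62.3° = 2.1513.
L = 7.15 × 2.1513 = 15.382 km.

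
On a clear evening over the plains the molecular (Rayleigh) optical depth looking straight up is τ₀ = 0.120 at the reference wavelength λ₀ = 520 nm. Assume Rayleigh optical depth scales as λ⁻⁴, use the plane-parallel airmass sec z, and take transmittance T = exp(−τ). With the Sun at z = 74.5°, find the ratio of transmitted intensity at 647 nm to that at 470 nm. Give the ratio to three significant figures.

1.62

Airmass: sec 74.5° = 3.7420.
τ(647 nm) = 0.120 × (520/647)⁴ × 3.7420 = 0.120 × 0.4172 × 3.7420 = 0.1874.
τ(470 nm) = 0.120 × (520/470)⁴ × 3.7420 = 0.120 × 1.4984 × 3.7420 = 0.6728.
T(647)/T(470) = exp(τ_B − τ_A) = exp(0.4855) = 1.6249.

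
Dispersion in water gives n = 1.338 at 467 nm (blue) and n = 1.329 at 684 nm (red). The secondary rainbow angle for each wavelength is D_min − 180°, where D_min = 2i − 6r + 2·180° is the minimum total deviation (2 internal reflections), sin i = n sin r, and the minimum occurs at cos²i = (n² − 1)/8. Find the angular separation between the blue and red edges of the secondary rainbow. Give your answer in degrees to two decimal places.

2.36°

At 467 nm (n = 1.338): cos²i = 0.09878 → i = 71.682°, r = 45.195°, D_min = 232.193°, rainbow angle = 52.193°.
At 684 nm (n = 1.329): cos²i = 0.09578 → i = 71.972°, r = 45.685°, D_min = 229.837°, rainbow angle = 49.837°.
Angular width = |52.193° − 49.837°| = 2.356°.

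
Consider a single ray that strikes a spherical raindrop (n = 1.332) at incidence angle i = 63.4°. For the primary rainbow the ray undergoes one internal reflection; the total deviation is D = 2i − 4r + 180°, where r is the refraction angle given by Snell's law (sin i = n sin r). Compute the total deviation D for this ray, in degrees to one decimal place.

sin r = sin 63.4° / 1.332 = 0.8942/1.332 = 0.6713; r = 42.17°.
D = 2·63.4° − 4·42.17° + 180° = 126.80° − 168.67° + 180° = 138.13°.

138.1°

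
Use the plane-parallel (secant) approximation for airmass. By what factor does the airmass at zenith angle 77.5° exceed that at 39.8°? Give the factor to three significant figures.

3.55

X(77.5°)/X(39.8°) = sec 77.5° / sec 39.8° = cos 39.8° / cos 77.5° = 0.7683/0.2164 = 3.5496.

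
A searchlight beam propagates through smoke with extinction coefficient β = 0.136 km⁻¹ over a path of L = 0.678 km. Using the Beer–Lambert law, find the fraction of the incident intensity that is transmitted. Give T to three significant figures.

τ = β·L = 0.136 × 0.678 = 0.0922.
T = exp(−0.0922) = 0.9119.

0.912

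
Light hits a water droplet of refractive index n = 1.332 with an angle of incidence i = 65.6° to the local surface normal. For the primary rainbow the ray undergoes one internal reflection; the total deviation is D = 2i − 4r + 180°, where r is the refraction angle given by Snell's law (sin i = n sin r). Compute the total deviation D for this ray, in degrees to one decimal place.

138.7°

sin r = sin 65.6° / 1.332 = 0.9107/1.332 = 0.6837; r = 43.13°.
D = 2·65.6° − 4·43.13° + 180° = 131.20° − 172.53° + 180° = 138.67°.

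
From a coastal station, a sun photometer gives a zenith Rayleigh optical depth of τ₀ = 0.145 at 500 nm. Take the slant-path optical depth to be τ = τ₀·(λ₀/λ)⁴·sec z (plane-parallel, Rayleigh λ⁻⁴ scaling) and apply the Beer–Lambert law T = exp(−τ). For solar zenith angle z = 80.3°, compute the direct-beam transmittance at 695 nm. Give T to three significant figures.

sec 80.3° = 5.9351.
τ = 0.145 × (500/695)⁴ × 5.9351 = 0.145 × 0.2679 × 5.9351 = 0.2305.
T = exp(−0.2305) = 0.7941.

0.794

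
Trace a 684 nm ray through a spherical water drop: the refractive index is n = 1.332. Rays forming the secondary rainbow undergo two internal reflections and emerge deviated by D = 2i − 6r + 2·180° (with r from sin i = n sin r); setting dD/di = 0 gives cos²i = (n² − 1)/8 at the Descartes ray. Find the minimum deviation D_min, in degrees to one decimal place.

cos²i = (1.77422 − 1)/8 = 0.09678; i = arccos(0.31109) = 71.875°.
sin r = sin 71.875°/1.332 = 0.71350; r = 45.520°.
D_min = 2·71.875° − 6·45.520° + 360° = 230.628°.

230.6°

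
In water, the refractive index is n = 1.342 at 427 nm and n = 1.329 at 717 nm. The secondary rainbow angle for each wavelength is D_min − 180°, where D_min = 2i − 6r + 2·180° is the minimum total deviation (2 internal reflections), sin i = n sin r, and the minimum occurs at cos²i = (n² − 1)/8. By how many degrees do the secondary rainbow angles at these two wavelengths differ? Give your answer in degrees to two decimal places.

At 427 nm (n = 1.342): cos²i = 0.10012 → i = 71.554°, r = 44.981°, D_min = 233.222°, rainbow angle = 53.222°.
At 717 nm (n = 1.329): cos²i = 0.09578 → i = 71.972°, r = 45.685°, D_min = 229.837°, rainbow angle = 49.837°.
Angular width = |53.222° − 49.837°| = 3.385°.

3.39°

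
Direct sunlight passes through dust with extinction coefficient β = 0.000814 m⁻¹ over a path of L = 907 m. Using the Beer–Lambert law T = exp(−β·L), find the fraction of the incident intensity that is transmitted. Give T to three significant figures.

0.478

τ = β·L = 0.000814 × 907 = 0.7383.
T = exp(−0.7383) = 0.4779.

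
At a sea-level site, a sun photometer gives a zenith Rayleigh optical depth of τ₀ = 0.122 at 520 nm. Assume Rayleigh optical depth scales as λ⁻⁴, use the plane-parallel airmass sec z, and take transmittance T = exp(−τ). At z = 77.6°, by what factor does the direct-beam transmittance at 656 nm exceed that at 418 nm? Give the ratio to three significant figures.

3.12

Airmass: sec 77.6° = 4.6569.
τ(656 nm) = 0.122 × (520/656)⁴ × 4.6569 = 0.122 × 0.3948 × 4.6569 = 0.2243.
τ(418 nm) = 0.122 × (520/418)⁴ × 4.6569 = 0.122 × 2.3950 × 4.6569 = 1.3607.
T(656)/T(418) = exp(τ_B − τ_A) = exp(1.1364) = 3.1155.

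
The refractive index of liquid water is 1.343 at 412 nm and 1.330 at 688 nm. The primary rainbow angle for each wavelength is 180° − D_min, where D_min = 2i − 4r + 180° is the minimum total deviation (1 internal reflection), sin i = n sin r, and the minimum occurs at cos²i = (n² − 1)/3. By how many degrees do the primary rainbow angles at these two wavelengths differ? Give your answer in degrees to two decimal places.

1.87°

At 412 nm (n = 1.343): cos²i = 0.26788 → i = 58.830°, r = 39.577°, D_min = 139.354°, rainbow angle = 40.646°.
At 688 nm (n = 1.330): cos²i = 0.25630 → i = 59.585°, r = 40.422°, D_min = 137.484°, rainbow angle = 42.516°.
Angular width = |40.646° − 42.516°| = 1.871°.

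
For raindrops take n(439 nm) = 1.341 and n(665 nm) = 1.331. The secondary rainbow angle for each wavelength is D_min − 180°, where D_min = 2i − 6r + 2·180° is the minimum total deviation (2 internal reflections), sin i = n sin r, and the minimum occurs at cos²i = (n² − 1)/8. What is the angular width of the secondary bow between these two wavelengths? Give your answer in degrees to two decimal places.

At 439 nm (n = 1.341): cos²i = 0.09979 → i = 71.586°, r = 45.034°, D_min = 232.966°, rainbow angle = 52.966°.
At 665 nm (n = 1.331): cos²i = 0.09645 → i = 71.907°, r = 45.575°, D_min = 230.365°, rainbow angle = 50.365°.
Angular width = |52.966° − 50.365°| = 2.601°.

2.60°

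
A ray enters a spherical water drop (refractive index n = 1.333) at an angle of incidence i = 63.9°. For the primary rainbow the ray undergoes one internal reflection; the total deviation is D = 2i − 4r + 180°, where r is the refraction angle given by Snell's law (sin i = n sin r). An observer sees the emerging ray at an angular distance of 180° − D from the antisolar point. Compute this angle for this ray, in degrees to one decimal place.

sin r = sin 63.9° / 1.333 = 0.8980/1.333 = 0.6737; r = 42.35°.
D = 2·63.9° − 4·42.35° + 180° = 127.80° − 169.41° + 180° = 138.39°.
Angle from antisolar point = 180° − D = 41.61°.

41.6°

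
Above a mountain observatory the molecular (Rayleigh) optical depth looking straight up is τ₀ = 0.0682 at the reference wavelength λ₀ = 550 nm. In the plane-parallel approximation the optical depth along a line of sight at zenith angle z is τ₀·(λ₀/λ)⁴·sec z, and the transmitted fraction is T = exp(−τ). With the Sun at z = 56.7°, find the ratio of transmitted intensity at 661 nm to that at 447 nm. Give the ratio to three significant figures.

1.25

Airmass: sec 56.7° = 1.8214.
τ(661 nm) = 0.0682 × (550/661)⁴ × 1.8214 = 0.0682 × 0.4793 × 1.8214 = 0.0595.
τ(447 nm) = 0.0682 × (550/447)⁴ × 1.8214 = 0.0682 × 2.2920 × 1.8214 = 0.2847.
T(661)/T(447) = exp(τ_B − τ_A) = exp(0.2252) = 1.2525.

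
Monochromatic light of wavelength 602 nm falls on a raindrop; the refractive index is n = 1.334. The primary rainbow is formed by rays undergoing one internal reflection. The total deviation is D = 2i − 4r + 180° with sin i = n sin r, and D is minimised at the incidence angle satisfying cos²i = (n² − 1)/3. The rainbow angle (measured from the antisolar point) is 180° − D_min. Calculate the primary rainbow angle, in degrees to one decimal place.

41.9°

cos²i = (1.77956 − 1)/3 = 0.25985; i = arccos(0.50976) = 59.352°.
sin r = sin 59.352°/1.334 = 0.64492; r = 40.159°.
D_min = 2·59.352° − 4·40.159° + 180° = 138.067°.
Rainbow angle = 180° − D_min = 41.933°.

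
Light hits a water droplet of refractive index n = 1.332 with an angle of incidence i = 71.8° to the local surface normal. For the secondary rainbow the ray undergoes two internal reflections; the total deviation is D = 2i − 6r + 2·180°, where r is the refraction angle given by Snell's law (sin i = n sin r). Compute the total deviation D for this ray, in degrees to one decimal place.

sin r = sin 71.8° / 1.332 = 0.9500/1.332 = 0.7132; r = 45.50°.
D = 2·71.8° − 6·45.50° + 2·180° = 143.60° − 272.97° + 360° = 230.63°.

230.6°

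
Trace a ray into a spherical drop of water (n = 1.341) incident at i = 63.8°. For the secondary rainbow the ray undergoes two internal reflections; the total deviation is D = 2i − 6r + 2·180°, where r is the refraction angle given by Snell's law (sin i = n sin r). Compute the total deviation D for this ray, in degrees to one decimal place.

235.6°

sin r = sin 63.8° / 1.341 = 0.8973/1.341 = 0.6691; r = 42.00°.
D = 2·63.8° − 6·42.00° + 2·180° = 127.60° − 251.98° + 360° = 235.62°.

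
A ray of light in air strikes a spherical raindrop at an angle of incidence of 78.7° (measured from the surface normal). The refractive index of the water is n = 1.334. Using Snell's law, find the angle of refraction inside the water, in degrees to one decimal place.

Snell: sin θ_r = sin θ_i / n = sin 78.7° / 1.334 = 0.9806 / 1.334 = 0.7351.
θ_r = arcsin(0.7351) = 47.32°.

47.3°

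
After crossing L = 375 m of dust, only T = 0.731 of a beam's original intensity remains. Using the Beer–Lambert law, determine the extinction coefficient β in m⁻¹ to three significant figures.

0.000836 m⁻¹

Beer–Lambert: T = exp(−βL) ⇒ β = −ln(T)/L = −ln(0.731)/375 = 0.3133/375 = 0.0008356 m⁻¹.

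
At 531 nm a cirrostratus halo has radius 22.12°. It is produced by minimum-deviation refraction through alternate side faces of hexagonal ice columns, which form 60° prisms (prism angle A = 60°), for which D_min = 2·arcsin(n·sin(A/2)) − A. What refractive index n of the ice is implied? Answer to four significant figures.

Rearranging: n = sin((D_min + A)/2) / sin(A/2).
(D_min + A)/2 = (22.12° + 60°)/2 = 41.060°.
n = sin 41.060° / sin 30° = 0.6568 / 0.5000 = 1.3137.

1.314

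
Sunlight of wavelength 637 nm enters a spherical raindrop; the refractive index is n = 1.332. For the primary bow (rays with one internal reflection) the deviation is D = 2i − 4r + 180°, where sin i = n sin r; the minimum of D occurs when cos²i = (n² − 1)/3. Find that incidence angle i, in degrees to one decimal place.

59.5°

cos²i = (1.332² − 1)/3 = (1.77422 − 1)/3 = 0.25807.
cos i = 0.50801, so i = 59.469°.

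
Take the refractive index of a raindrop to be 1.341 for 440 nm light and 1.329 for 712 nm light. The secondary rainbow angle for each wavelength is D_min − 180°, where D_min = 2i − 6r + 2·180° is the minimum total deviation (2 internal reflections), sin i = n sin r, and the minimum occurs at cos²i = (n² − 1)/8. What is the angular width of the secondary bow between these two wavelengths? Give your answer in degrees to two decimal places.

At 440 nm (n = 1.341): cos²i = 0.09979 → i = 71.586°, r = 45.034°, D_min = 232.966°, rainbow angle = 52.966°.
At 712 nm (n = 1.329): cos²i = 0.09578 → i = 71.972°, r = 45.685°, D_min = 229.837°, rainbow angle = 49.837°.
Angular width = |52.966° − 49.837°| = 3.129°.

3.13°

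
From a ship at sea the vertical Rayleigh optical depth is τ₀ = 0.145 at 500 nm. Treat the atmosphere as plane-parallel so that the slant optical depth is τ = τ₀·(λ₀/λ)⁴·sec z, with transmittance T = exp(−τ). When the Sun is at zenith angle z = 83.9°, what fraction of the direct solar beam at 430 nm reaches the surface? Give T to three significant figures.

sec 83.9° = 9.4105.
τ = 0.145 × (500/430)⁴ × 9.4105 = 0.145 × 1.8281 × 9.4105 = 2.4945.
T = exp(−2.4945) = 0.0825.

0.0825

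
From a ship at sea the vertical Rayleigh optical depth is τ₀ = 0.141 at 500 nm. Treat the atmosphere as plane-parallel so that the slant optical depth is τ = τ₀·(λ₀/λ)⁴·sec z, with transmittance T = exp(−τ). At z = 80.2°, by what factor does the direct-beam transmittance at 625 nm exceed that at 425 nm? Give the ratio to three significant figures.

Airmass: sec 80.2° = 5.8751.
τ(625 nm) = 0.141 × (500/625)⁴ × 5.8751 = 0.141 × 0.4096 × 5.8751 = 0.3393.
τ(425 nm) = 0.141 × (500/425)⁴ × 5.8751 = 0.141 × 1.9157 × 5.8751 = 1.5869.
T(625)/T(425) = exp(τ_B − τ_A) = exp(1.2476) = 3.4821.

3.48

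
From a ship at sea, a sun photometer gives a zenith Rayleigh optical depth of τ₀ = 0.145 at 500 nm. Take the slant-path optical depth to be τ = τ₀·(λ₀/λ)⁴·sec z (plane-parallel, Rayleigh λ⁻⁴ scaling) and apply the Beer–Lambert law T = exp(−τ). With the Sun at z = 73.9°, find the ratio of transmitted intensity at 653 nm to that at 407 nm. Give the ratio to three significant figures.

2.75

Airmass: sec 73.9° = 3.6060.
τ(653 nm) = 0.145 × (500/653)⁴ × 3.6060 = 0.145 × 0.3437 × 3.6060 = 0.1797.
τ(407 nm) = 0.145 × (500/407)⁴ × 3.6060 = 0.145 × 2.2777 × 3.6060 = 1.1910.
T(653)/T(407) = exp(τ_B − τ_A) = exp(1.0112) = 2.7490.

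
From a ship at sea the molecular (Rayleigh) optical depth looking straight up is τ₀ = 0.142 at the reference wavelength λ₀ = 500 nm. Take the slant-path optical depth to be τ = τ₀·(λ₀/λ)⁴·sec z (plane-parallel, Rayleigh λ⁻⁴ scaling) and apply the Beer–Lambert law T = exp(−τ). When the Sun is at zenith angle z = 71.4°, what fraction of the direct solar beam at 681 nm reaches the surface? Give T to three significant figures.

sec 71.4° = 3.1352.
τ = 0.142 × (500/681)⁴ × 3.1352 = 0.142 × 0.2906 × 3.1352 = 0.1294.
T = exp(−0.1294) = 0.8786.

0.879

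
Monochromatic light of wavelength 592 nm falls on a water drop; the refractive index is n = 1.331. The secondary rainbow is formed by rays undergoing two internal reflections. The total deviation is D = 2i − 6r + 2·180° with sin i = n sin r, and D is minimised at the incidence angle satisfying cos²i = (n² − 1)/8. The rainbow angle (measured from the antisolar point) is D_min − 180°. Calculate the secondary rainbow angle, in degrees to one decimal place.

50.4°

cos²i = (1.77156 − 1)/8 = 0.09645; i = arccos(0.31056) = 71.907°.
sin r = sin 71.907°/1.331 = 0.71417; r = 45.575°.
D_min = 2·71.907° − 6·45.575° + 360° = 230.365°.
Rainbow angle = D_min − 180° = 50.365°.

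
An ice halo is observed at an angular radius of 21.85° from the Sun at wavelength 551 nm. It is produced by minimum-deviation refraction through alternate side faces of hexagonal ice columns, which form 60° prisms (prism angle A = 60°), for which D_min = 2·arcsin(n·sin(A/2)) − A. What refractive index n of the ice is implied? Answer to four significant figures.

Rearranging: n = sin((D_min + A)/2) / sin(A/2).
(D_min + A)/2 = (21.85° + 60°)/2 = 40.925°.
n = sin 40.925° / sin 30° = 0.6551 / 0.5000 = 1.3101.

1.310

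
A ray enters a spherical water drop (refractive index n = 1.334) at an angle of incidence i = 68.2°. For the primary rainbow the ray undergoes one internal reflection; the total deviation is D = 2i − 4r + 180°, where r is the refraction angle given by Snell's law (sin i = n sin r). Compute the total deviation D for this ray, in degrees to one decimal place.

sin r = sin 68.2° / 1.334 = 0.9285/1.334 = 0.6960; r = 44.11°.
D = 2·68.2° − 4·44.11° + 180° = 136.40° − 176.43° + 180° = 139.97°.

140.0°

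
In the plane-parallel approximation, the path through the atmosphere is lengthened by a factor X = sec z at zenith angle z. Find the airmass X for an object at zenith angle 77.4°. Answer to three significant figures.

X = sec z = 1/cos 77.4° = 1/0.2181 = 4.5841.

4.58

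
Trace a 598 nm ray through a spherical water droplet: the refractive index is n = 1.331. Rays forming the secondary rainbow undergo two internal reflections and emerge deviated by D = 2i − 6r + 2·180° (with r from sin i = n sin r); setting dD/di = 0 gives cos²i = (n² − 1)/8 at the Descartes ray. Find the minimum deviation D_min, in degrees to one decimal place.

230.4°

cos²i = (1.77156 − 1)/8 = 0.09645; i = arccos(0.31056) = 71.907°.
sin r = sin 71.907°/1.331 = 0.71417; r = 45.575°.
D_min = 2·71.907° − 6·45.575° + 360° = 230.365°.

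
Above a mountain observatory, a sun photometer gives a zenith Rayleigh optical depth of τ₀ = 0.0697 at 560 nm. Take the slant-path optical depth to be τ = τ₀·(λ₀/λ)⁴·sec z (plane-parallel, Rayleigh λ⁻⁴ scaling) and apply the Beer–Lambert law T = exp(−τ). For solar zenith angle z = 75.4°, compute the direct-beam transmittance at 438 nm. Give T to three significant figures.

0.478

sec 75.4° = 3.9672.
τ = 0.0697 × (560/438)⁴ × 3.9672 = 0.0697 × 2.6721 × 3.9672 = 0.7389.
T = exp(−0.7389) = 0.4777.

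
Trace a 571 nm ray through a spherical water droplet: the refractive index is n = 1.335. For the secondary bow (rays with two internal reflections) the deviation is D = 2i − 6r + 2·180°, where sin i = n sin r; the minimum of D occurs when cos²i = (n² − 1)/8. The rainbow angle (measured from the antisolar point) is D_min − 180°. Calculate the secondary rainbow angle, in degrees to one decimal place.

cos²i = (1.78222 − 1)/8 = 0.09778; i = arccos(0.31269) = 71.778°.
sin r = sin 71.778°/1.335 = 0.71150; r = 45.357°.
D_min = 2·71.778° − 6·45.357° + 360° = 231.414°.
Rainbow angle = D_min − 180° = 51.414°.

51.4°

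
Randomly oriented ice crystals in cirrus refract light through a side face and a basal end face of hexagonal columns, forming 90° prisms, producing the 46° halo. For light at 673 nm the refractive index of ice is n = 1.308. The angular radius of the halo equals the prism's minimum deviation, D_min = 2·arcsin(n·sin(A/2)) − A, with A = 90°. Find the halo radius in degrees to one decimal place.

45.3°

n·sin(A/2) = 1.308 × sin 45° = 1.308 × 0.7071 = 0.9249.
D_min = 2·arcsin(0.9249) − 90° = 2 × 67.653° − 90° = 45.305°.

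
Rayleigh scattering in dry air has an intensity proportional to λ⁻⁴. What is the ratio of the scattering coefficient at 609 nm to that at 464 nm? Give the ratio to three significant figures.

Rayleigh scattering ∝ λ⁻⁴, so the ratio of coefficients is the inverse fourth power of the wavelength ratio.
σ(609)/σ(464) = (464/609)⁴ = (0.7619)⁴ = 0.337.

0.337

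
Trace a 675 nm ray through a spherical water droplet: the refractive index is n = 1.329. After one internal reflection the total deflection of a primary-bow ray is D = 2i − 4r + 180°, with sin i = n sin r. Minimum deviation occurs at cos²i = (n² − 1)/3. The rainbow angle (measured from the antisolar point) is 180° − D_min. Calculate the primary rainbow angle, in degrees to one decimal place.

42.7°

cos²i = (1.76624 − 1)/3 = 0.25541; i = arccos(0.50538) = 59.643°.
sin r = sin 59.643°/1.329 = 0.64928; r = 40.487°.
D_min = 2·59.643° − 4·40.487° + 180° = 137.337°.
Rainbow angle = 180° − D_min = 42.663°.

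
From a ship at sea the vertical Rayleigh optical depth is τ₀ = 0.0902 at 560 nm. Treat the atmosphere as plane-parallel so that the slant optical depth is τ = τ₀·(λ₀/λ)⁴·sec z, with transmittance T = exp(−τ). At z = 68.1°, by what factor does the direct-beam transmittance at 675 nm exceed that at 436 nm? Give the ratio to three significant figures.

1.72

Airmass: sec 68.1° = 2.6811.
τ(675 nm) = 0.0902 × (560/675)⁴ × 2.6811 = 0.0902 × 0.4737 × 2.6811 = 0.1146.
τ(436 nm) = 0.0902 × (560/436)⁴ × 2.6811 = 0.0902 × 2.7215 × 2.6811 = 0.6581.
T(675)/T(436) = exp(τ_B − τ_A) = exp(0.5436) = 1.7222.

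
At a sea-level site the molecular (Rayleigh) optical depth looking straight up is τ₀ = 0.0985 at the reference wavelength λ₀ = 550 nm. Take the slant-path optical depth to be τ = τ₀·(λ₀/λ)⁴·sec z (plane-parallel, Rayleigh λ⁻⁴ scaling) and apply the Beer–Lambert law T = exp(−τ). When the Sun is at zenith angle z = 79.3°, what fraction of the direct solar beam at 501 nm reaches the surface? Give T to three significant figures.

0.463

sec 79.3° = 5.3860.
τ = 0.0985 × (550/501)⁴ × 5.3860 = 0.0985 × 1.4524 × 5.3860 = 0.7706.
T = exp(−0.7706) = 0.4628.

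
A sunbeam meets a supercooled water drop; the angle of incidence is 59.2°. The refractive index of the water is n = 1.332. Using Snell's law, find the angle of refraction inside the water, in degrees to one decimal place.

Snell: sin θ_r = sin θ_i / n = sin 59.2° / 1.332 = 0.8590 / 1.332 = 0.6449.
θ_r = arcsin(0.6449) = 40.16°.

40.2°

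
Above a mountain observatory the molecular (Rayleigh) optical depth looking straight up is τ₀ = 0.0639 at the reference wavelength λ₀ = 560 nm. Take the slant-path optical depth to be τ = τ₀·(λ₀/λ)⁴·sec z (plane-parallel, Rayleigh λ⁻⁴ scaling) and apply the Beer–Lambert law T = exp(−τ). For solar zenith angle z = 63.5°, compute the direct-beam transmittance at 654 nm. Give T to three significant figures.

0.926

sec 63.5° = 2.2412.
τ = 0.0639 × (560/654)⁴ × 2.2412 = 0.0639 × 0.5376 × 2.2412 = 0.0770.
T = exp(−0.0770) = 0.9259.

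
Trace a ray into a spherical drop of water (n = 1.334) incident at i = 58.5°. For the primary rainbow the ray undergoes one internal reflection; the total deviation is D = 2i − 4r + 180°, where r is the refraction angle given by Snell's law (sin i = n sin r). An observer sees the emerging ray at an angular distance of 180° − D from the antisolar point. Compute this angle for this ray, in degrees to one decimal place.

sin r = sin 58.5° / 1.334 = 0.8526/1.334 = 0.6392; r = 39.73°.
D = 2·58.5° − 4·39.73° + 180° = 117.00° − 158.92° + 180° = 138.08°.
Angle from antisolar point = 180° − D = 41.92°.

41.9°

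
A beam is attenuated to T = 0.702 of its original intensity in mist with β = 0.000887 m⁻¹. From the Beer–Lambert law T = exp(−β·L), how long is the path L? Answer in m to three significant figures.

399 m

Beer–Lambert: T = exp(−βL) ⇒ L = −ln(T)/β = −ln(0.702)/0.000887 = 0.3538/0.000887 = 398.9 m.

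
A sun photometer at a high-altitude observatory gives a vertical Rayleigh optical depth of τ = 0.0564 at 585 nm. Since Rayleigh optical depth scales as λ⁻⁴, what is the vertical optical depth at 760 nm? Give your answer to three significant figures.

τ(760 nm) = τ(585 nm) × (585/760)⁴ = 0.0564 × (0.7697)⁴ = 0.0564 × 0.3511 = 0.0198.

0.0198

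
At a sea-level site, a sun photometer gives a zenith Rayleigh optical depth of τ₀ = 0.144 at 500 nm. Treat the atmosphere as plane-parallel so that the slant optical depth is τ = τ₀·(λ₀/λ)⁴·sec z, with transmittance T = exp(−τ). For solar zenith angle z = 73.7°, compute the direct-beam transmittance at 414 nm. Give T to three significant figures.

sec 73.7° = 3.5629.
τ = 0.144 × (500/414)⁴ × 3.5629 = 0.144 × 2.1275 × 3.5629 = 1.0916.
T = exp(−1.0916) = 0.3357.

0.336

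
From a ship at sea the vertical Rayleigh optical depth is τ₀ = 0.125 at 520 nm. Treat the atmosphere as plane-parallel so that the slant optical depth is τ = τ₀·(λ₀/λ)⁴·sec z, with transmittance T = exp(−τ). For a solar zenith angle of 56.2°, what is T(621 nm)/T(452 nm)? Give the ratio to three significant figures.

Airmass: sec 56.2° = 1.7976.
τ(621 nm) = 0.125 × (520/621)⁴ × 1.7976 = 0.125 × 0.4916 × 1.7976 = 0.1105.
τ(452 nm) = 0.125 × (520/452)⁴ × 1.7976 = 0.125 × 1.7517 × 1.7976 = 0.3936.
T(621)/T(452) = exp(τ_B − τ_A) = exp(0.2831) = 1.3273.

1.33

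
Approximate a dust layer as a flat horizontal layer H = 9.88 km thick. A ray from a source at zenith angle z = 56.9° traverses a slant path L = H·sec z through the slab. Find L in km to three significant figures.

18.1 km

sec z = 1/cos 56.9° = 1.8312.
L = 9.88 × 1.8312 = 18.092 km.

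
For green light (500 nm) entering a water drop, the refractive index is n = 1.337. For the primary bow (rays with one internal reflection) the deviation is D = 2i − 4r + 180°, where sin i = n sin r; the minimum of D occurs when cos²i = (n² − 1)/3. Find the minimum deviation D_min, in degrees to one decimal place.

138.5°

cos²i = (1.78757 − 1)/3 = 0.26252; i = arccos(0.51237) = 59.178°.
sin r = sin 59.178°/1.337 = 0.64231; r = 39.964°.
D_min = 2·59.178° − 4·39.964° + 180° = 138.500°.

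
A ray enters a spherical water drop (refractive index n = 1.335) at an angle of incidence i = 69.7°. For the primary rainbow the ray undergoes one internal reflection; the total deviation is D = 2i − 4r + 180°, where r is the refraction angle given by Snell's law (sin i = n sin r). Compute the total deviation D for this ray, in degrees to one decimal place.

sin r = sin 69.7° / 1.335 = 0.9379/1.335 = 0.7025; r = 44.63°.
D = 2·69.7° − 4·44.63° + 180° = 139.40° − 178.52° + 180° = 140.88°.

140.9°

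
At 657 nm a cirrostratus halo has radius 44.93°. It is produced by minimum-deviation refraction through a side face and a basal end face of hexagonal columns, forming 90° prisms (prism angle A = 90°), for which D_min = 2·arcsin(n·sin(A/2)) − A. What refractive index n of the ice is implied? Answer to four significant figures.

Rearranging: n = sin((D_min + A)/2) / sin(A/2).
(D_min + A)/2 = (44.93° + 90°)/2 = 67.465°.
n = sin 67.465° / sin 45° = 0.9236 / 0.7071 = 1.3062.

1.306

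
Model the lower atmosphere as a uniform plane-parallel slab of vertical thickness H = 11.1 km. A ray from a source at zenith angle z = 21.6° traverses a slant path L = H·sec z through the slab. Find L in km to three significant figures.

sec z = 1/cos 21.6° = 1.0755.
L = 11.1 × 1.0755 = 11.938 km.

11.9 km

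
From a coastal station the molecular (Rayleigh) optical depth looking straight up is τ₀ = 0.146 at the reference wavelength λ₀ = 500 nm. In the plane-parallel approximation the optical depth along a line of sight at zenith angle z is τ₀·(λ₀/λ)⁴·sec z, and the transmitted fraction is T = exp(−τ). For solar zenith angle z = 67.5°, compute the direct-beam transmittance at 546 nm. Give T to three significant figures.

sec 67.5° = 2.6131.
τ = 0.146 × (500/546)⁴ × 2.6131 = 0.146 × 0.7032 × 2.6131 = 0.2683.
T = exp(−0.2683) = 0.7647.

0.765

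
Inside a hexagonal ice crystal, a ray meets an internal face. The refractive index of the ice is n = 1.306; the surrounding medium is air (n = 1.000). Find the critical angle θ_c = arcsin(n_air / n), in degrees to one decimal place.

sin θ_c = n_air / n = 1.000 / 1.306 = 0.7657.
θ_c = arcsin(0.7657) = 49.97°.

50.0°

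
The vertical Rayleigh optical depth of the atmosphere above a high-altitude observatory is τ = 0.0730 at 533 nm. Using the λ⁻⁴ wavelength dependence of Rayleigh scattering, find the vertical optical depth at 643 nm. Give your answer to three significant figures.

0.0345

τ(643 nm) = τ(533 nm) × (533/643)⁴ = 0.0730 × (0.8289)⁴ = 0.0730 × 0.4721 = 0.0345.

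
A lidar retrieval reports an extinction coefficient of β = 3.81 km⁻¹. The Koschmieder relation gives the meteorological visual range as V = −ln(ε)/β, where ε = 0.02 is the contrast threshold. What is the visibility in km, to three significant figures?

1.03 km

V = −ln(0.02) / 3.81 = 3.912 / 3.81 = 1.0268 km.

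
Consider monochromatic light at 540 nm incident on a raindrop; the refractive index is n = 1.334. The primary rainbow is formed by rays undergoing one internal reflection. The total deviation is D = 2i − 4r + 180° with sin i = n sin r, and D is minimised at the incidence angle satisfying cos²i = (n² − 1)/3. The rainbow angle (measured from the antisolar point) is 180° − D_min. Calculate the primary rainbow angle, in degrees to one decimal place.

cos²i = (1.77956 − 1)/3 = 0.25985; i = arccos(0.50976) = 59.352°.
sin r = sin 59.352°/1.334 = 0.64492; r = 40.159°.
D_min = 2·59.352° − 4·40.159° + 180° = 138.067°.
Rainbow angle = 180° − D_min = 41.933°.

41.9°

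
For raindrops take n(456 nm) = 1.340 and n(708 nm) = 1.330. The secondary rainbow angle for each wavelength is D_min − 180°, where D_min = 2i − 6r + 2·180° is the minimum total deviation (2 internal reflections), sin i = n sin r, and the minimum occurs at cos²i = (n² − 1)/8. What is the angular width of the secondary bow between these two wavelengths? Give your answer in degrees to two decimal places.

2.61°

At 456 nm (n = 1.340): cos²i = 0.09945 → i = 71.618°, r = 45.088°, D_min = 232.709°, rainbow angle = 52.709°.
At 708 nm (n = 1.330): cos²i = 0.09611 → i = 71.940°, r = 45.630°, D_min = 230.101°, rainbow angle = 50.101°.
Angular width = |52.709° − 50.101°| = 2.608°.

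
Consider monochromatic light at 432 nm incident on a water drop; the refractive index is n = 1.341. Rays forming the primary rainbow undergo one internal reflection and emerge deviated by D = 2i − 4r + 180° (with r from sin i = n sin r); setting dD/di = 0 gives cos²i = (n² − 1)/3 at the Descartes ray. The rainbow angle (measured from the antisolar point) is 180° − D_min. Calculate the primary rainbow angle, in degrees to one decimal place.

cos²i = (1.79828 − 1)/3 = 0.26609; i = arccos(0.51584) = 58.946°.
sin r = sin 58.946°/1.341 = 0.63884; r = 39.705°.
D_min = 2·58.946° − 4·39.705° + 180° = 139.071°.
Rainbow angle = 180° − D_min = 40.929°.

40.9°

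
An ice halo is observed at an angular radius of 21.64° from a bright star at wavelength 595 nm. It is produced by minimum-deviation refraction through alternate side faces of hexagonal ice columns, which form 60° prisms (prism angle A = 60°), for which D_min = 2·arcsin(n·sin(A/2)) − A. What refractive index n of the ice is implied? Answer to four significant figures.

Rearranging: n = sin((D_min + A)/2) / sin(A/2).
(D_min + A)/2 = (21.64° + 60°)/2 = 40.820°.
n = sin 40.820° / sin 30° = 0.6537 / 0.5000 = 1.3074.

1.307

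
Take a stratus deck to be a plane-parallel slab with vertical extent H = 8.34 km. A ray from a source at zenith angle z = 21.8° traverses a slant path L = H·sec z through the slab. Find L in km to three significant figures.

sec z = 1/cos 21.8° = 1.0770.
L = 8.34 × 1.0770 = 8.982 km.

8.98 km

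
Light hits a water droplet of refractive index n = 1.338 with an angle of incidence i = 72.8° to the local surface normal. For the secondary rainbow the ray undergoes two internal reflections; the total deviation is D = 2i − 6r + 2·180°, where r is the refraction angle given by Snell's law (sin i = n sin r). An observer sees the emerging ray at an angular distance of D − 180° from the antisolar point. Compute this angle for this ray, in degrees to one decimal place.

sin r = sin 72.8° / 1.338 = 0.9553/1.338 = 0.7140; r = 45.56°.
D = 2·72.8° − 6·45.56° + 2·180° = 145.60° − 273.35° + 360° = 232.25°.
Angle from antisolar point = D − 180° = 52.25°.

52.3°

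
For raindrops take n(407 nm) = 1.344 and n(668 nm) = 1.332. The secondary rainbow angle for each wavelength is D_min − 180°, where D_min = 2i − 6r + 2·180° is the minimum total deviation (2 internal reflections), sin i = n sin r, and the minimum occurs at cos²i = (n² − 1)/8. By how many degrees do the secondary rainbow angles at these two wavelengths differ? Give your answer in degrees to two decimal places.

At 407 nm (n = 1.344): cos²i = 0.10079 → i = 71.490°, r = 44.874°, D_min = 233.733°, rainbow angle = 53.733°.
At 668 nm (n = 1.332): cos²i = 0.09678 → i = 71.875°, r = 45.520°, D_min = 230.628°, rainbow angle = 50.628°.
Angular width = |53.733° − 50.628°| = 3.104°.

3.10°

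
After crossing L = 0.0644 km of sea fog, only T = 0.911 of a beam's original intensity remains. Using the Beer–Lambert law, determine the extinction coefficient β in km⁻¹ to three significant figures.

Beer–Lambert: T = exp(−βL) ⇒ β = −ln(T)/L = −ln(0.911)/0.0644 = 0.0932/0.0644 = 1.447 km⁻¹.

1.45 km⁻¹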